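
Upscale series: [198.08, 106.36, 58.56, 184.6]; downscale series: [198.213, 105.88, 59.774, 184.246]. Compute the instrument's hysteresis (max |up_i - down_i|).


|198.08 - 198.213| = 0.1330
|106.36 - 105.88| = 0.4800
|58.56 - 59.774| = 1.2140
|184.6 - 184.246| = 0.3540
hysteresis = max(diffs) = 1.2140

1.2140


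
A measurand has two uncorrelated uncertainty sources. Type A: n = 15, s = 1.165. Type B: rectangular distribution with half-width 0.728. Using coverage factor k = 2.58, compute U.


u_A = s / sqrt(n) = 1.165 / sqrt(15) = 0.30080171
u_B = half_width / sqrt(3) = 0.728 / sqrt(3) = 0.420311
uc = sqrt(u_A^2 + u_B^2) = sqrt(0.30080171^2 + 0.420311^2) = 0.51685879
U = k * uc = 2.58 * 0.51685879
U = 1.3335

1.3335


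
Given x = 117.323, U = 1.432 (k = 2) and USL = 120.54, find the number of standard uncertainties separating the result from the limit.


u = U / k = 1.432 / 2 = 0.716
margin = |USL - x| = |120.54 - 117.323| = 3.217
z = margin / u = 3.217 / 0.716
z = 4.4930

4.4930


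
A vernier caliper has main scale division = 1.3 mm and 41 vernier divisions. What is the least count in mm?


LC = MSD / n_div
= 1.3 / 41
= 0.0317

0.0317


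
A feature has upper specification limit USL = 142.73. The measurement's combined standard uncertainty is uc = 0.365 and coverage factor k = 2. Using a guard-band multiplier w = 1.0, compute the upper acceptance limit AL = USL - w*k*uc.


U = k * uc = 2 * 0.365 = 0.73
guard band g = w * U = 1.0 * 0.73 = 0.73
AL = USL - g = 142.73 - 0.73
AL = 142.0000

142.0000


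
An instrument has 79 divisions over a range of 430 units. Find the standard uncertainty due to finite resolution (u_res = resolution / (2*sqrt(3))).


resolution = range / divisions
resolution = 430 / 79 = 5.443038
u_res = resolution / (2*sqrt(3))
u_res = 5.443038 / 3.4641016
u_res = 1.5713

1.5713


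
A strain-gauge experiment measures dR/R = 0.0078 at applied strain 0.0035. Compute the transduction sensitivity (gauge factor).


GF = (dR/R) / epsilon
= 0.0078 / 0.0035
= 2.2286

2.2286


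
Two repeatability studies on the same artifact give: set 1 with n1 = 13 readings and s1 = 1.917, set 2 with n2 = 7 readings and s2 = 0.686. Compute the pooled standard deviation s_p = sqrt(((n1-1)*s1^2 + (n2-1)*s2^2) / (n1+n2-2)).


s_p = sqrt(((n1-1)*s1^2 + (n2-1)*s2^2) / (n1+n2-2))
numerator = (13-1)*1.917^2 + (7-1)*0.686^2 = 44.098668 + 2.823576 = 46.922244
denominator = 13 + 7 - 2 = 18
s_p^2 = 46.922244 / 18 = 2.6067913
s_p = sqrt(2.6067913) = 1.6146

1.6146


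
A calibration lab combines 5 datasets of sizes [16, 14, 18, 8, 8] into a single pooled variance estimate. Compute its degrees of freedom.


nu = sum_i (n_i - 1)
nu = ((16 - 1) + (14 - 1) + (18 - 1) + (8 - 1) + (8 - 1))
nu = 15 + 13 + 17 + 7 + 7
nu = 59

59


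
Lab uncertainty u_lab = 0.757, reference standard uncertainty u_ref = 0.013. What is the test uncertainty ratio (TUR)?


TUR = u_lab / u_ref
= 0.757 / 0.013
= 58.2308

58.2308


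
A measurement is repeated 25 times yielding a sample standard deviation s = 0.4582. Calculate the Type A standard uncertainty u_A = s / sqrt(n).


u_A = s / sqrt(n)
u_A = 0.4582 / sqrt(25)
u_A = 0.4582 / 5
u_A = 0.0916

0.0916


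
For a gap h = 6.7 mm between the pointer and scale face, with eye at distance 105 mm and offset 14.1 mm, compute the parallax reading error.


error = h * offset / d
= 6.7 * 14.1 / 105
= 0.8997

0.8997


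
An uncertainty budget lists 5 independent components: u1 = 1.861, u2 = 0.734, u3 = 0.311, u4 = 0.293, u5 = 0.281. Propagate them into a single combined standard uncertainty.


uc = sqrt(1.861^2 + 0.734^2 + 0.311^2 + 0.293^2 + 0.281^2)
uc = sqrt(4.263608)
uc = 2.0649

2.0649


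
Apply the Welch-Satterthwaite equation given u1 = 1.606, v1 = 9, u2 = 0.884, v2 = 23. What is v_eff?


uc = sqrt(u1^2 + u2^2) = sqrt(1.606^2 + 0.884^2) = 1.833219
v_eff = uc^4 / (u1^4/v1 + u2^4/v2)
= 1.833219^4 / (1.606^4/9 + 0.884^4/23)
= 11.29425 / 0.76571306
v_eff = 14.7500

14.7500


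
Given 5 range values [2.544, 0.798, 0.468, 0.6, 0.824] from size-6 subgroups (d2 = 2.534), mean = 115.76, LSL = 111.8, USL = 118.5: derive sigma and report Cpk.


R_bar = (2.544 + 0.798 + 0.468 + 0.6 + 0.824) / 5 = 1.0468
sigma = R_bar / d2 = 1.0468 / 2.534 = 0.41310182
Cp = (USL - LSL)/(6*sigma) = (118.5 - 111.8)/(6*0.41310182) = 2.7031
Cpu = (118.5 - 115.76)/(3*0.41310182) = 2.2109
Cpl = (115.76 - 111.8)/(3*0.41310182) = 3.1953
Cpk = min(Cpu, Cpl) = 2.2109

2.2109


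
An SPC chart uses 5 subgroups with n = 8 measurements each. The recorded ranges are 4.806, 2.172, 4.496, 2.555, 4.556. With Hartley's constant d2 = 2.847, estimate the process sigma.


R_bar = (4.806 + 2.172 + 4.496 + 2.555 + 4.556) / 5
R_bar = 18.585 / 5 = 3.717
sigma_hat = R_bar / d2 = 3.717 / 2.847 = 1.3056

1.3056


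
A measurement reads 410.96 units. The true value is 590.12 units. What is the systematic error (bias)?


Systematic error = measured - true
= 410.96 - 590.12
= -179.1600

-179.1600


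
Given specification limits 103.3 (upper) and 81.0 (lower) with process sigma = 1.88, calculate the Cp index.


Cp = (USL - LSL) / (6 * sigma)
= (103.3 - 81.0) / (6 * 1.88)
= 22.3000 / 11.2800
= 1.9770

1.9770


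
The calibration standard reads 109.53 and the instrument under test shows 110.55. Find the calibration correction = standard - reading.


Correction = standard - reading
= 109.53 - 110.55
= -1.0200

-1.0200


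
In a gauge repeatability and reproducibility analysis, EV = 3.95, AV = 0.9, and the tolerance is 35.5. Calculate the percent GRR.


GRR = sqrt(EV^2 + AV^2) = sqrt(3.95^2 + 0.9^2) = 4.0512344
%GRR = GRR / tol * 100 = 4.0512344 / 35.5 * 100
%GRR = 11.4119

11.4119


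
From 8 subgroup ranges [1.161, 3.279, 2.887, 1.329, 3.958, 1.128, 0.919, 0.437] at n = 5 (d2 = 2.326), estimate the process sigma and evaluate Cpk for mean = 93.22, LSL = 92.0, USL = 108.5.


R_bar = (1.161 + 3.279 + 2.887 + 1.329 + 3.958 + 1.128 + 0.919 + 0.437) / 8 = 1.88725
sigma = R_bar / d2 = 1.88725 / 2.326 = 0.81137145
Cp = (USL - LSL)/(6*sigma) = (108.5 - 92.0)/(6*0.81137145) = 3.3893
Cpu = (108.5 - 93.22)/(3*0.81137145) = 6.2774
Cpl = (93.22 - 92.0)/(3*0.81137145) = 0.5012
Cpk = min(Cpu, Cpl) = 0.5012

0.5012


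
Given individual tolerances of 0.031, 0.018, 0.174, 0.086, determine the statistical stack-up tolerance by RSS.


RSS = sqrt(0.031^2 + 0.018^2 + 0.174^2 + 0.086^2)
= sqrt(0.038957)
= 0.1974

0.1974


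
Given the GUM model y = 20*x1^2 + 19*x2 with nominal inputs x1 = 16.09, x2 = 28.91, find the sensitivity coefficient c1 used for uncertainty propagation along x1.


y = 20*x1^2 + 19*x2
dy/dx1 = 2*20*x1
Evaluate at x1 = 16.09: c1 = 40 * 16.09
c1 = 643.6000

643.6000


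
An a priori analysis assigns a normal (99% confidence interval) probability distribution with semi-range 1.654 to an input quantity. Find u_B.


u_B = half_width / 2.576
u_B = 1.654 / 2.576
u_B = 0.6421

0.6421


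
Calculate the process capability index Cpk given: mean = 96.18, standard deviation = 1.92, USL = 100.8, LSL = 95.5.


Cpu = (USL - mean) / (3*sigma) = (100.8 - 96.18) / (3*1.92) = 0.8021
Cpl = (mean - LSL) / (3*sigma) = (96.18 - 95.5) / (3*1.92) = 0.1181
Cpk = min(Cpu, Cpl) = 0.1181

0.1181


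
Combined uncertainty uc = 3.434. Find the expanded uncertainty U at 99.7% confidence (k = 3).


U = k * uc
U = 3 * 3.434
U = 10.3020

10.3020


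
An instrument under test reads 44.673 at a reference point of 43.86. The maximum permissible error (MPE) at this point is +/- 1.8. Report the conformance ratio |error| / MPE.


e = indication - reference = 44.673 - 43.86 = 0.8130
|e| = 0.8130
ratio = |e| / MPE = 0.8130 / 1.8
ratio = 0.4517

0.4517


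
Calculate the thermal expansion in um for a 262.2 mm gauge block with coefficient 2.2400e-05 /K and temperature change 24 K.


dL = L * alpha * dT
= 262.2 * 2.2400e-05 * 24
= 0.1409587 mm
dL_um = 0.1409587 * 1000 = 140.9587 um

140.9587


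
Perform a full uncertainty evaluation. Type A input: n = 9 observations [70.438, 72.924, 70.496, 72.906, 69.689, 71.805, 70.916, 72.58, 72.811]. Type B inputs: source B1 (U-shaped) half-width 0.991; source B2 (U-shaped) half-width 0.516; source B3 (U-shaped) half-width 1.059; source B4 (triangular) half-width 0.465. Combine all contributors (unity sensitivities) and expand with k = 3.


mean = (70.438 + 72.924 + 70.496 + 72.906 + 69.689 + 71.805 + 70.916 + 72.58 + 72.811) / 9 = 71.61833333
s = sqrt(sum((x - mean)^2)/(n-1)) = 1.2556557
u_A = s / sqrt(n) = 1.2556557 / sqrt(9) = 0.4185519
u_B1 = 0.991 / sqrt(2) = 0.70074282
u_B2 = 0.516 / sqrt(2) = 0.3648671
u_B3 = 1.059 / sqrt(2) = 0.74882608
u_B4 = 0.465 / sqrt(6) = 0.18983546
uc = sqrt(0.4185519^2 + 0.70074282^2 + 0.3648671^2 + 0.74882608^2 + 0.18983546^2) = 1.1815804
U = k * uc = 3 * 1.1815804
U = 3.5447

3.5447


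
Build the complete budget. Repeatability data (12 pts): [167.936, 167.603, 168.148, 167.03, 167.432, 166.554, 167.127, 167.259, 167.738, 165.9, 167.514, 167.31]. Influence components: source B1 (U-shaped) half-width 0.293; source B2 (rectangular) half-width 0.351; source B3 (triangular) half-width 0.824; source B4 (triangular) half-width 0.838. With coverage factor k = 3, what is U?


mean = (167.936 + 167.603 + 168.148 + 167.03 + 167.432 + 166.554 + 167.127 + 167.259 + 167.738 + 165.9 + 167.514 + 167.31) / 12 = 167.2959167
s = sqrt(sum((x - mean)^2)/(n-1)) = 0.60987323
u_A = s / sqrt(n) = 0.60987323 / sqrt(12) = 0.17605524
u_B1 = 0.293 / sqrt(2) = 0.20718229
u_B2 = 0.351 / sqrt(3) = 0.20264994
u_B3 = 0.824 / sqrt(6) = 0.33639659
u_B4 = 0.838 / sqrt(6) = 0.34211207
uc = sqrt(0.17605524^2 + 0.20718229^2 + 0.20264994^2 + 0.33639659^2 + 0.34211207^2) = 0.58752896
U = k * uc = 3 * 0.58752896
U = 1.7626

1.7626


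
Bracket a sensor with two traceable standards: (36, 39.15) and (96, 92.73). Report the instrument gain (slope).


slope = (y2 - y1) / (x2 - x1)
= (92.73 - 39.15) / (96 - 36)
= 53.5800 / 60
= 0.8930

0.8930


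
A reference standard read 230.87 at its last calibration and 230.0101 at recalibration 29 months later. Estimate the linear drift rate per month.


rate = (v2 - v1) / months
= (230.0101 - 230.87) / 29
= -0.8599 / 29
= -0.0297

-0.0297


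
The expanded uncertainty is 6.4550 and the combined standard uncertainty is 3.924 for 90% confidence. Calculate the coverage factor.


k = U / uc
k = 6.4550 / 3.924
k = 1.645

1.645


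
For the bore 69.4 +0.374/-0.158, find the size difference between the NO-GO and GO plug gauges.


GO = nominal - lower_tol (smallest hole = maximum material condition)
GO = 69.4 - 0.158 = 69.242
NO-GO = nominal + upper_tol (largest hole = least material condition)
NO-GO = 69.4 + 0.374 = 69.774
spread = NO-GO - GO = 69.774 - 69.242 = 0.5320

0.5320


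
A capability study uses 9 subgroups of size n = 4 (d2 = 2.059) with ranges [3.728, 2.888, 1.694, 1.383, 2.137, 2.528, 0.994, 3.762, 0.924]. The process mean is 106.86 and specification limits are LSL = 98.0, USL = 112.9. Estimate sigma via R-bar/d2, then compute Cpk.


R_bar = (3.728 + 2.888 + 1.694 + 1.383 + 2.137 + 2.528 + 0.994 + 3.762 + 0.924) / 9 = 2.2264444
sigma = R_bar / d2 = 2.2264444 / 2.059 = 1.0813232
Cp = (USL - LSL)/(6*sigma) = (112.9 - 98.0)/(6*1.0813232) = 2.2966
Cpu = (112.9 - 106.86)/(3*1.0813232) = 1.8619
Cpl = (106.86 - 98.0)/(3*1.0813232) = 2.7312
Cpk = min(Cpu, Cpl) = 1.8619

1.8619


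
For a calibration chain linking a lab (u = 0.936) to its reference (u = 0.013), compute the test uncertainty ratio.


TUR = u_lab / u_ref
= 0.936 / 0.013
= 72.0000

72.0000


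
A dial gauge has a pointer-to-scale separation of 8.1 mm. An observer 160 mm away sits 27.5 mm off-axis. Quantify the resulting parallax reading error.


error = h * offset / d
= 8.1 * 27.5 / 160
= 1.3922

1.3922


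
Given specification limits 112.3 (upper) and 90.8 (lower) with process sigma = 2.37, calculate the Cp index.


Cp = (USL - LSL) / (6 * sigma)
= (112.3 - 90.8) / (6 * 2.37)
= 21.5000 / 14.2200
= 1.5120

1.5120


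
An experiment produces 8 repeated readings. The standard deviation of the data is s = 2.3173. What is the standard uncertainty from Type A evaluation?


u_A = s / sqrt(n)
u_A = 2.3173 / sqrt(8)
u_A = 2.3173 / 2.8284271
u_A = 0.8193

0.8193


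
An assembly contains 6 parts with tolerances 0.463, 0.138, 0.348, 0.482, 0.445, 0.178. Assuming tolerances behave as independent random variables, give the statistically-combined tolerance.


RSS = sqrt(0.463^2 + 0.138^2 + 0.348^2 + 0.482^2 + 0.445^2 + 0.178^2)
= sqrt(0.81655)
= 0.9036

0.9036


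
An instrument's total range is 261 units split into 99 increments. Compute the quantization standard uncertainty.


resolution = range / divisions
resolution = 261 / 99 = 2.6363636
u_res = resolution / (2*sqrt(3))
u_res = 2.6363636 / 3.4641016
u_res = 0.7611

0.7611


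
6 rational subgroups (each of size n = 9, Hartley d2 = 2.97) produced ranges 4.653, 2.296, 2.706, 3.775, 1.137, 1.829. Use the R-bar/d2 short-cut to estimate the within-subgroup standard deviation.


R_bar = (4.653 + 2.296 + 2.706 + 3.775 + 1.137 + 1.829) / 6
R_bar = 16.396 / 6 = 2.7326667
sigma_hat = R_bar / d2 = 2.7326667 / 2.97 = 0.9201

0.9201


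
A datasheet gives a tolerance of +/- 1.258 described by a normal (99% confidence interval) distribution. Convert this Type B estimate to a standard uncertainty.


u_B = half_width / 2.576
u_B = 1.258 / 2.576
u_B = 0.4884

0.4884


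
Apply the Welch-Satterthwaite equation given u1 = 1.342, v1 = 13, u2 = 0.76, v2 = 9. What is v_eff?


uc = sqrt(u1^2 + u2^2) = sqrt(1.342^2 + 0.76^2) = 1.5422594
v_eff = uc^4 / (u1^4/v1 + u2^4/v2)
= 1.5422594^4 / (1.342^4/13 + 0.76^4/9)
= 5.657567 / 0.28656688
v_eff = 19.7426

19.7426


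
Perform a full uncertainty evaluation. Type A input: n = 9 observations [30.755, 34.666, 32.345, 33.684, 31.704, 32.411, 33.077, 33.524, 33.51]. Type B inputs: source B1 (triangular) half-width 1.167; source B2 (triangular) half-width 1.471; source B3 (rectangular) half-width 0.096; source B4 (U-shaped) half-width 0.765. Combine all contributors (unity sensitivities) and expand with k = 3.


mean = (30.755 + 34.666 + 32.345 + 33.684 + 31.704 + 32.411 + 33.077 + 33.524 + 33.51) / 9 = 32.85288889
s = sqrt(sum((x - mean)^2)/(n-1)) = 1.1771167
u_A = s / sqrt(n) = 1.1771167 / sqrt(9) = 0.39237223
u_B1 = 1.167 / sqrt(6) = 0.47642575
u_B2 = 1.471 / sqrt(6) = 0.60053324
u_B3 = 0.096 / sqrt(3) = 0.055425626
u_B4 = 0.765 / sqrt(2) = 0.54093669
uc = sqrt(0.39237223^2 + 0.47642575^2 + 0.60053324^2 + 0.055425626^2 + 0.54093669^2) = 1.0184607
U = k * uc = 3 * 1.0184607
U = 3.0554

3.0554


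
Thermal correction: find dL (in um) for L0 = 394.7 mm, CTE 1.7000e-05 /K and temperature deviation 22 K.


dL = L * alpha * dT
= 394.7 * 1.7000e-05 * 22
= 0.1476178 mm
dL_um = 0.1476178 * 1000 = 147.6178 um

147.6178


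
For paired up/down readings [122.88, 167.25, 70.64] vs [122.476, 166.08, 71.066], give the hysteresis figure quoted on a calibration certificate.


|122.88 - 122.476| = 0.4040
|167.25 - 166.08| = 1.1700
|70.64 - 71.066| = 0.4260
hysteresis = max(diffs) = 1.1700

1.1700


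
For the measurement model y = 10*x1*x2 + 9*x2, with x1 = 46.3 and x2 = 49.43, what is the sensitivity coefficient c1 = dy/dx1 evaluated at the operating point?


y = 10*x1*x2 + 9*x2
dy/dx1 = 10*x2
Evaluate at x2 = 49.43: c1 = 10 * 49.43
c1 = 494.3000

494.3000


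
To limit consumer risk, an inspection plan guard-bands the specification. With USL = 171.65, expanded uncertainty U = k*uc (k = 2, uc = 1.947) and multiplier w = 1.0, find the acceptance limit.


U = k * uc = 2 * 1.947 = 3.894
guard band g = w * U = 1.0 * 3.894 = 3.894
AL = USL - g = 171.65 - 3.894
AL = 167.7560

167.7560


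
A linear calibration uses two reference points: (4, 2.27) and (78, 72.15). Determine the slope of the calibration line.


slope = (y2 - y1) / (x2 - x1)
= (72.15 - 2.27) / (78 - 4)
= 69.8800 / 74
= 0.9443

0.9443


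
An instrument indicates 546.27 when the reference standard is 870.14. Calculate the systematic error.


Systematic error = measured - true
= 546.27 - 870.14
= -323.8700

-323.8700


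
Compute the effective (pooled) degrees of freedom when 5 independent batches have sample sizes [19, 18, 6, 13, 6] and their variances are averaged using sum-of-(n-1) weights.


nu = sum_i (n_i - 1)
nu = ((19 - 1) + (18 - 1) + (6 - 1) + (13 - 1) + (6 - 1))
nu = 18 + 17 + 5 + 12 + 5
nu = 57

57


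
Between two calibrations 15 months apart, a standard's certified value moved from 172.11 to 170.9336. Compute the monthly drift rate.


rate = (v2 - v1) / months
= (170.9336 - 172.11) / 15
= -1.1764 / 15
= -0.0784

-0.0784


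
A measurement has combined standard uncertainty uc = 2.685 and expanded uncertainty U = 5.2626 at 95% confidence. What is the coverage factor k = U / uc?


k = U / uc
k = 5.2626 / 2.685
k = 1.96

1.96


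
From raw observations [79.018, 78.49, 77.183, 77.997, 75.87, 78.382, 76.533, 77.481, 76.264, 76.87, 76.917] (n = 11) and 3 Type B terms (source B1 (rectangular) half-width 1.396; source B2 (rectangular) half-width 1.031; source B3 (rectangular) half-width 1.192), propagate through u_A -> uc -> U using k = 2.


mean = (79.018 + 78.49 + 77.183 + 77.997 + 75.87 + 78.382 + 76.533 + 77.481 + 76.264 + 76.87 + 76.917) / 11 = 77.36409091
s = sqrt(sum((x - mean)^2)/(n-1)) = 1.0031698
u_A = s / sqrt(n) = 1.0031698 / sqrt(11) = 0.30246708
u_B1 = 1.396 / sqrt(3) = 0.80598098
u_B2 = 1.031 / sqrt(3) = 0.59524813
u_B3 = 1.192 / sqrt(3) = 0.68820152
uc = sqrt(0.30246708^2 + 0.80598098^2 + 0.59524813^2 + 0.68820152^2) = 1.2526106
U = k * uc = 2 * 1.2526106
U = 2.5052

2.5052


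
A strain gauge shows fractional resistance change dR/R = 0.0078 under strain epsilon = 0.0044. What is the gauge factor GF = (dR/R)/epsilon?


GF = (dR/R) / epsilon
= 0.0078 / 0.0044
= 1.7727

1.7727


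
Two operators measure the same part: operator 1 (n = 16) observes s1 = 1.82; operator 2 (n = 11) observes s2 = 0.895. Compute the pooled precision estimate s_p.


s_p = sqrt(((n1-1)*s1^2 + (n2-1)*s2^2) / (n1+n2-2))
numerator = (16-1)*1.82^2 + (11-1)*0.895^2 = 49.686 + 8.01025 = 57.69625
denominator = 16 + 11 - 2 = 25
s_p^2 = 57.69625 / 25 = 2.30785
s_p = sqrt(2.30785) = 1.5192

1.5192


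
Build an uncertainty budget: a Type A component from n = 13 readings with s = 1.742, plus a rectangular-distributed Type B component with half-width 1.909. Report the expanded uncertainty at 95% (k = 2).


u_A = s / sqrt(n) = 1.742 / sqrt(13) = 0.48314387
u_B = half_width / sqrt(3) = 1.909 / sqrt(3) = 1.1021617
uc = sqrt(u_A^2 + u_B^2) = sqrt(0.48314387^2 + 1.1021617^2) = 1.203407
U = k * uc = 2 * 1.203407
U = 2.4068

2.4068


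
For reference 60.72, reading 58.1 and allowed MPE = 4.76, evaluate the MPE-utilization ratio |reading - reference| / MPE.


e = indication - reference = 58.1 - 60.72 = -2.6200
|e| = 2.6200
ratio = |e| / MPE = 2.6200 / 4.76
ratio = 0.5504

0.5504


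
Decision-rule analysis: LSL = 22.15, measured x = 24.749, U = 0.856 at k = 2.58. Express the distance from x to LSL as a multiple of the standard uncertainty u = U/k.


u = U / k = 0.856 / 2.58 = 0.33178295
margin = |LSL - x| = |22.15 - 24.749| = 2.599
z = margin / u = 2.599 / 0.33178295
z = 7.8334

7.8334


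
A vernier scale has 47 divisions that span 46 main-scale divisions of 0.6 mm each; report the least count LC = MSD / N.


LC = MSD / n_div
= 0.6 / 47
= 0.0128

0.0128


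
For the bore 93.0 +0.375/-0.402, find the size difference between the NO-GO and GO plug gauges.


GO = nominal - lower_tol (smallest hole = maximum material condition)
GO = 93.0 - 0.402 = 92.598
NO-GO = nominal + upper_tol (largest hole = least material condition)
NO-GO = 93.0 + 0.375 = 93.375
spread = NO-GO - GO = 93.375 - 92.598 = 0.7770

0.7770


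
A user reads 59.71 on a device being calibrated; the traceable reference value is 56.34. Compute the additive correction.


Correction = standard - reading
= 56.34 - 59.71
= -3.3700

-3.3700


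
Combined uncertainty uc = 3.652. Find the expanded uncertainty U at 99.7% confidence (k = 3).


U = k * uc
U = 3 * 3.652
U = 10.9560

10.9560


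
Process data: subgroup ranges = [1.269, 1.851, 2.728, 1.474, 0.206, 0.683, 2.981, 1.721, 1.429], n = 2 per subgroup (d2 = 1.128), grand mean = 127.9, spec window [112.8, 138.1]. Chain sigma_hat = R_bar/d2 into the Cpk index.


R_bar = (1.269 + 1.851 + 2.728 + 1.474 + 0.206 + 0.683 + 2.981 + 1.721 + 1.429) / 9 = 1.5935556
sigma = R_bar / d2 = 1.5935556 / 1.128 = 1.4127266
Cp = (USL - LSL)/(6*sigma) = (138.1 - 112.8)/(6*1.4127266) = 2.9848
Cpu = (138.1 - 127.9)/(3*1.4127266) = 2.4067
Cpl = (127.9 - 112.8)/(3*1.4127266) = 3.5629
Cpk = min(Cpu, Cpl) = 2.4067

2.4067


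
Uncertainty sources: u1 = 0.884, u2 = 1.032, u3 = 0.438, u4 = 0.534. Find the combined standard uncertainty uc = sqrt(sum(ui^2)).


uc = sqrt(0.884^2 + 1.032^2 + 0.438^2 + 0.534^2)
uc = sqrt(2.32348)
uc = 1.5243

1.5243


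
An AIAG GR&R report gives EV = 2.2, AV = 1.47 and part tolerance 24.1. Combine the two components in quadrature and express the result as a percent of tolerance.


GRR = sqrt(EV^2 + AV^2) = sqrt(2.2^2 + 1.47^2) = 2.6459214
%GRR = GRR / tol * 100 = 2.6459214 / 24.1 * 100
%GRR = 10.9789

10.9789


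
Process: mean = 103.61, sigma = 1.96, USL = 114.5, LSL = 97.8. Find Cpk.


Cpu = (USL - mean) / (3*sigma) = (114.5 - 103.61) / (3*1.96) = 1.8520
Cpl = (mean - LSL) / (3*sigma) = (103.61 - 97.8) / (3*1.96) = 0.9881
Cpk = min(Cpu, Cpl) = 0.9881

0.9881


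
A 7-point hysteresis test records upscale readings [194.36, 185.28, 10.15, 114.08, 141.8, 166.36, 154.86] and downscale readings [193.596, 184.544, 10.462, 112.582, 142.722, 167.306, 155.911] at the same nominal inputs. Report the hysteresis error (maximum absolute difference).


|194.36 - 193.596| = 0.7640
|185.28 - 184.544| = 0.7360
|10.15 - 10.462| = 0.3120
|114.08 - 112.582| = 1.4980
|141.8 - 142.722| = 0.9220
|166.36 - 167.306| = 0.9460
|154.86 - 155.911| = 1.0510
hysteresis = max(diffs) = 1.4980

1.4980


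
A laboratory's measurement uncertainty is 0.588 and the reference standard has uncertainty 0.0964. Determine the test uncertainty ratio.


TUR = u_lab / u_ref
= 0.588 / 0.0964
= 6.0996

6.0996


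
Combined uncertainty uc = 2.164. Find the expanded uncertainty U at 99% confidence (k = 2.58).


U = k * uc
U = 2.58 * 2.164
U = 5.5831

5.5831


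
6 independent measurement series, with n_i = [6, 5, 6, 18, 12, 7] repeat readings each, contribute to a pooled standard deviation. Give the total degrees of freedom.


nu = sum_i (n_i - 1)
nu = ((6 - 1) + (5 - 1) + (6 - 1) + (18 - 1) + (12 - 1) + (7 - 1))
nu = 5 + 4 + 5 + 17 + 11 + 6
nu = 48

48


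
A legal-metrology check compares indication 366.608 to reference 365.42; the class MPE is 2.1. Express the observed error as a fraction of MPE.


e = indication - reference = 366.608 - 365.42 = 1.1880
|e| = 1.1880
ratio = |e| / MPE = 1.1880 / 2.1
ratio = 0.5657

0.5657


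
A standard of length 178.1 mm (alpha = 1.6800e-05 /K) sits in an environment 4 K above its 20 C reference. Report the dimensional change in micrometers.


dL = L * alpha * dT
= 178.1 * 1.6800e-05 * 4
= 0.0119683 mm
dL_um = 0.0119683 * 1000 = 11.9683 um

11.9683


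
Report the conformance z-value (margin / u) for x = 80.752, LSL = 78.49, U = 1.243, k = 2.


u = U / k = 1.243 / 2 = 0.6215
margin = |LSL - x| = |78.49 - 80.752| = 2.262
z = margin / u = 2.262 / 0.6215
z = 3.6396

3.6396


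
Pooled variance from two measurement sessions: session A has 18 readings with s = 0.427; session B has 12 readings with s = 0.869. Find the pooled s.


s_p = sqrt(((n1-1)*s1^2 + (n2-1)*s2^2) / (n1+n2-2))
numerator = (18-1)*0.427^2 + (12-1)*0.869^2 = 3.099593 + 8.306771 = 11.406364
denominator = 18 + 12 - 2 = 28
s_p^2 = 11.406364 / 28 = 0.40737014
s_p = sqrt(0.40737014) = 0.6383

0.6383


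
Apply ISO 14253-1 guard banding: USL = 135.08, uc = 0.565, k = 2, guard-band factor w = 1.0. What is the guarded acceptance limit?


U = k * uc = 2 * 0.565 = 1.13
guard band g = w * U = 1.0 * 1.13 = 1.13
AL = USL - g = 135.08 - 1.13
AL = 133.9500

133.9500


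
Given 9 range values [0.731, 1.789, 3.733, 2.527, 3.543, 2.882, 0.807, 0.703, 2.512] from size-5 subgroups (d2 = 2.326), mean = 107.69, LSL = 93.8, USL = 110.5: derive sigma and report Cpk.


R_bar = (0.731 + 1.789 + 3.733 + 2.527 + 3.543 + 2.882 + 0.807 + 0.703 + 2.512) / 9 = 2.1363333
sigma = R_bar / d2 = 2.1363333 / 2.326 = 0.918458
Cp = (USL - LSL)/(6*sigma) = (110.5 - 93.8)/(6*0.918458) = 3.0304
Cpu = (110.5 - 107.69)/(3*0.918458) = 1.0198
Cpl = (107.69 - 93.8)/(3*0.918458) = 5.0411
Cpk = min(Cpu, Cpl) = 1.0198

1.0198


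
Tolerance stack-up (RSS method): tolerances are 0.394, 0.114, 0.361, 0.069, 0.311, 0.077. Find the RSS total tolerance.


RSS = sqrt(0.394^2 + 0.114^2 + 0.361^2 + 0.069^2 + 0.311^2 + 0.077^2)
= sqrt(0.405964)
= 0.6372

0.6372


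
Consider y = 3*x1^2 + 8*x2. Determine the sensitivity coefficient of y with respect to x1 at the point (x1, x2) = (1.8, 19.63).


y = 3*x1^2 + 8*x2
dy/dx1 = 2*3*x1
Evaluate at x1 = 1.8: c1 = 6 * 1.8
c1 = 10.8000

10.8000


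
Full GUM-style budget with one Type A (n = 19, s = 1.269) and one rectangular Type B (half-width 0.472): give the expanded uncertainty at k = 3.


u_A = s / sqrt(n) = 1.269 / sqrt(19) = 0.29112857
u_B = half_width / sqrt(3) = 0.472 / sqrt(3) = 0.27250933
uc = sqrt(u_A^2 + u_B^2) = sqrt(0.29112857^2 + 0.27250933^2) = 0.39876958
U = k * uc = 3 * 0.39876958
U = 1.1963

1.1963


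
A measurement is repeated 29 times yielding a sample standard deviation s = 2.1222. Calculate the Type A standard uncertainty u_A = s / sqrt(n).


u_A = s / sqrt(n)
u_A = 2.1222 / sqrt(29)
u_A = 2.1222 / 5.3851648
u_A = 0.3941

0.3941


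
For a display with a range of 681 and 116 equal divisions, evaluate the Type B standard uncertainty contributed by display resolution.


resolution = range / divisions
resolution = 681 / 116 = 5.8706897
u_res = resolution / (2*sqrt(3))
u_res = 5.8706897 / 3.4641016
u_res = 1.6947

1.6947


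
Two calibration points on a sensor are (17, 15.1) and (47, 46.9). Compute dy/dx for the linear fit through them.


slope = (y2 - y1) / (x2 - x1)
= (46.9 - 15.1) / (47 - 17)
= 31.8000 / 30
= 1.0600

1.0600


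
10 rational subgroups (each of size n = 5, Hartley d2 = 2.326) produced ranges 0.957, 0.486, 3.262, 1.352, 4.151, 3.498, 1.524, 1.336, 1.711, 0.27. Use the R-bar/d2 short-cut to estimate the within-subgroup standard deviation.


R_bar = (0.957 + 0.486 + 3.262 + 1.352 + 4.151 + 3.498 + 1.524 + 1.336 + 1.711 + 0.27) / 10
R_bar = 18.547 / 10 = 1.8547
sigma_hat = R_bar / d2 = 1.8547 / 2.326 = 0.7974

0.7974


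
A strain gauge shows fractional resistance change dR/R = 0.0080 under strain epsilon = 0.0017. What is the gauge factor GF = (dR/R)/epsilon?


GF = (dR/R) / epsilon
= 0.0080 / 0.0017
= 4.7059

4.7059


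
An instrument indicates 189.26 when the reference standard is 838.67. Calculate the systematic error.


Systematic error = measured - true
= 189.26 - 838.67
= -649.4100

-649.4100


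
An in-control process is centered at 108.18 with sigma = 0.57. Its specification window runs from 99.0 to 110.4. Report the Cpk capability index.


Cpu = (USL - mean) / (3*sigma) = (110.4 - 108.18) / (3*0.57) = 1.2982
Cpl = (mean - LSL) / (3*sigma) = (108.18 - 99.0) / (3*0.57) = 5.3684
Cpk = min(Cpu, Cpl) = 1.2982

1.2982


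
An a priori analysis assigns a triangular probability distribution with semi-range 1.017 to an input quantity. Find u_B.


u_B = half_width / sqrt(6)
u_B = 1.017 / 2.4494897
u_B = 0.4152

0.4152


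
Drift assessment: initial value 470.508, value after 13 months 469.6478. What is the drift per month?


rate = (v2 - v1) / months
= (469.6478 - 470.508) / 13
= -0.8602 / 13
= -0.0662

-0.0662


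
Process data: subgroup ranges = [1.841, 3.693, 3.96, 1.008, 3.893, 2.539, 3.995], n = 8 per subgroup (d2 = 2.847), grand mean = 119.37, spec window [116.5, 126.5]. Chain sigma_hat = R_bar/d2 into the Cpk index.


R_bar = (1.841 + 3.693 + 3.96 + 1.008 + 3.893 + 2.539 + 3.995) / 7 = 2.9898571
sigma = R_bar / d2 = 2.9898571 / 2.847 = 1.0501781
Cp = (USL - LSL)/(6*sigma) = (126.5 - 116.5)/(6*1.0501781) = 1.5870
Cpu = (126.5 - 119.37)/(3*1.0501781) = 2.2631
Cpl = (119.37 - 116.5)/(3*1.0501781) = 0.9110
Cpk = min(Cpu, Cpl) = 0.9110

0.9110


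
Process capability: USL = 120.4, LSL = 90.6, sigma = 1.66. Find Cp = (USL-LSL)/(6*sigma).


Cp = (USL - LSL) / (6 * sigma)
= (120.4 - 90.6) / (6 * 1.66)
= 29.8000 / 9.9600
= 2.9920

2.9920


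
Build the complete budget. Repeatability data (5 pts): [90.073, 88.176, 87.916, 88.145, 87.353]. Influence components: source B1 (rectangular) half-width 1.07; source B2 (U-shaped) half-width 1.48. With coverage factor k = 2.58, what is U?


mean = (90.073 + 88.176 + 87.916 + 88.145 + 87.353) / 5 = 88.3326
s = sqrt(sum((x - mean)^2)/(n-1)) = 1.0273608
u_A = s / sqrt(n) = 1.0273608 / sqrt(5) = 0.45944972
u_B1 = 1.07 / sqrt(3) = 0.61776479
u_B2 = 1.48 / sqrt(2) = 1.046518
uc = sqrt(0.45944972^2 + 0.61776479^2 + 1.046518^2) = 1.2992026
U = k * uc = 2.58 * 1.2992026
U = 3.3519

3.3519


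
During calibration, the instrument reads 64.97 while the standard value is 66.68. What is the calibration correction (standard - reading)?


Correction = standard - reading
= 66.68 - 64.97
= 1.7100

1.7100


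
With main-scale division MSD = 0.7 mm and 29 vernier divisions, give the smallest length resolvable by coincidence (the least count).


LC = MSD / n_div
= 0.7 / 29
= 0.0241

0.0241


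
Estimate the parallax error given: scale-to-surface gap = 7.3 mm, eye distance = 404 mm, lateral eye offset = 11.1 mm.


error = h * offset / d
= 7.3 * 11.1 / 404
= 0.2006

0.2006


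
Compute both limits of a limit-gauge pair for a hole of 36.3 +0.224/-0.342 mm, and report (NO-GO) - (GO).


GO = nominal - lower_tol (smallest hole = maximum material condition)
GO = 36.3 - 0.342 = 35.958
NO-GO = nominal + upper_tol (largest hole = least material condition)
NO-GO = 36.3 + 0.224 = 36.524
spread = NO-GO - GO = 36.524 - 35.958 = 0.5660

0.5660


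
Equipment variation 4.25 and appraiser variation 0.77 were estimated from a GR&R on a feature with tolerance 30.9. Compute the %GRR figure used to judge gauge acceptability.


GRR = sqrt(EV^2 + AV^2) = sqrt(4.25^2 + 0.77^2) = 4.3191897
%GRR = GRR / tol * 100 = 4.3191897 / 30.9 * 100
%GRR = 13.9780

13.9780


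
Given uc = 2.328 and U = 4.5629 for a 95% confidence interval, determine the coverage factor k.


k = U / uc
k = 4.5629 / 2.328
k = 1.96

1.96


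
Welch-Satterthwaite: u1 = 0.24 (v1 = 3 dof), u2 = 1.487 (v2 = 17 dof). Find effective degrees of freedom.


uc = sqrt(u1^2 + u2^2) = sqrt(0.24^2 + 1.487^2) = 1.5062433
v_eff = uc^4 / (u1^4/v1 + u2^4/v2)
= 1.5062433^4 / (0.24^4/3 + 1.487^4/17)
= 5.1473122 / 0.28870994
v_eff = 17.8287

17.8287


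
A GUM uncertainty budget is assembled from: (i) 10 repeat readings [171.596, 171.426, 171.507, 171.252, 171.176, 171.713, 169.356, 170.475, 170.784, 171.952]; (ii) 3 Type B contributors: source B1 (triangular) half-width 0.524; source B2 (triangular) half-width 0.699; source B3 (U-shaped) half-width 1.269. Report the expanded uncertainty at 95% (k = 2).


mean = (171.596 + 171.426 + 171.507 + 171.252 + 171.176 + 171.713 + 169.356 + 170.475 + 170.784 + 171.952) / 10 = 171.1237
s = sqrt(sum((x - mean)^2)/(n-1)) = 0.75827979
u_A = s / sqrt(n) = 0.75827979 / sqrt(10) = 0.23978912
u_B1 = 0.524 / sqrt(6) = 0.2139221
u_B2 = 0.699 / sqrt(6) = 0.28536556
u_B3 = 1.269 / sqrt(2) = 0.89731851
uc = sqrt(0.23978912^2 + 0.2139221^2 + 0.28536556^2 + 0.89731851^2) = 0.99492487
U = k * uc = 2 * 0.99492487
U = 1.9898

1.9898


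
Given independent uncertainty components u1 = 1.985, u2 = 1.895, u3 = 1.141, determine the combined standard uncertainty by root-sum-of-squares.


uc = sqrt(1.985^2 + 1.895^2 + 1.141^2)
uc = sqrt(8.833131)
uc = 2.9721

2.9721


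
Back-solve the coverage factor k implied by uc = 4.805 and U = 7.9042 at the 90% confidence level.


k = U / uc
k = 7.9042 / 4.805
k = 1.645

1.645


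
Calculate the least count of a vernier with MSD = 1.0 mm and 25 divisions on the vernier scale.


LC = MSD / n_div
= 1.0 / 25
= 0.0400

0.0400


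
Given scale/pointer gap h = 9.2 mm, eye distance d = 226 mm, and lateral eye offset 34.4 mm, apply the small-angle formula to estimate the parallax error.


error = h * offset / d
= 9.2 * 34.4 / 226
= 1.4004

1.4004


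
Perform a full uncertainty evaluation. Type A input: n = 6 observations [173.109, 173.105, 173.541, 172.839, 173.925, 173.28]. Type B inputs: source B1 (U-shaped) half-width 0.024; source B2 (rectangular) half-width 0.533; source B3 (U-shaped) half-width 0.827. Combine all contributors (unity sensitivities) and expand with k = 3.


mean = (173.109 + 173.105 + 173.541 + 172.839 + 173.925 + 173.28) / 6 = 173.2998333
s = sqrt(sum((x - mean)^2)/(n-1)) = 0.38370114
u_A = s / sqrt(n) = 0.38370114 / sqrt(6) = 0.15664533
u_B1 = 0.024 / sqrt(2) = 0.016970563
u_B2 = 0.533 / sqrt(3) = 0.30772769
u_B3 = 0.827 / sqrt(2) = 0.58477731
uc = sqrt(0.15664533^2 + 0.016970563^2 + 0.30772769^2 + 0.58477731^2) = 0.67932805
U = k * uc = 3 * 0.67932805
U = 2.0380

2.0380


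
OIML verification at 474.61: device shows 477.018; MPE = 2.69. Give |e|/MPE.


e = indication - reference = 477.018 - 474.61 = 2.4080
|e| = 2.4080
ratio = |e| / MPE = 2.4080 / 2.69
ratio = 0.8952

0.8952


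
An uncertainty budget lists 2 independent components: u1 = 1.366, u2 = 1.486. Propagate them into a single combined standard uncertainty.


uc = sqrt(1.366^2 + 1.486^2)
uc = sqrt(4.074152)
uc = 2.0185

2.0185


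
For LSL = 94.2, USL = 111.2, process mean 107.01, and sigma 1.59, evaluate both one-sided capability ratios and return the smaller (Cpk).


Cpu = (USL - mean) / (3*sigma) = (111.2 - 107.01) / (3*1.59) = 0.8784
Cpl = (mean - LSL) / (3*sigma) = (107.01 - 94.2) / (3*1.59) = 2.6855
Cpk = min(Cpu, Cpl) = 0.8784

0.8784


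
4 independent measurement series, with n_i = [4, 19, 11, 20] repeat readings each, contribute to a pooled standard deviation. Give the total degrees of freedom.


nu = sum_i (n_i - 1)
nu = ((4 - 1) + (19 - 1) + (11 - 1) + (20 - 1))
nu = 3 + 18 + 10 + 19
nu = 50

50


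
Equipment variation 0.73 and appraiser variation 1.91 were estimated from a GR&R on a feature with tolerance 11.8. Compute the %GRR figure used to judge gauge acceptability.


GRR = sqrt(EV^2 + AV^2) = sqrt(0.73^2 + 1.91^2) = 2.0447494
%GRR = GRR / tol * 100 = 2.0447494 / 11.8 * 100
%GRR = 17.3284

17.3284


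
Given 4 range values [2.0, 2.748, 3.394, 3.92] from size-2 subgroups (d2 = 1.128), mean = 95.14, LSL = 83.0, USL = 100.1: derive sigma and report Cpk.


R_bar = (2.0 + 2.748 + 3.394 + 3.92) / 4 = 3.0155
sigma = R_bar / d2 = 3.0155 / 1.128 = 2.6733156
Cp = (USL - LSL)/(6*sigma) = (100.1 - 83.0)/(6*2.6733156) = 1.0661
Cpu = (100.1 - 95.14)/(3*2.6733156) = 0.6185
Cpl = (95.14 - 83.0)/(3*2.6733156) = 1.5137
Cpk = min(Cpu, Cpl) = 0.6185

0.6185


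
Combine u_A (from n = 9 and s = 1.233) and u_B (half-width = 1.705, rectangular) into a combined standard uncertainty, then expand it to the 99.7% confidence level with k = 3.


u_A = s / sqrt(n) = 1.233 / sqrt(9) = 0.411
u_B = half_width / sqrt(3) = 1.705 / sqrt(3) = 0.98438221
uc = sqrt(u_A^2 + u_B^2) = sqrt(0.411^2 + 0.98438221^2) = 1.0667377
U = k * uc = 3 * 1.0667377
U = 3.2002

3.2002


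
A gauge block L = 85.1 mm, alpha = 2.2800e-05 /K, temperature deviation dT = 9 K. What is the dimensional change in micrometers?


dL = L * alpha * dT
= 85.1 * 2.2800e-05 * 9
= 0.0174625 mm
dL_um = 0.0174625 * 1000 = 17.4625 um

17.4625


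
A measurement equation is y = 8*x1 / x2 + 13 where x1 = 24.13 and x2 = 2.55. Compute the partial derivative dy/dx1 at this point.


y = 8*x1 / x2 + 13
dy/dx1 = 8/x2
Evaluate at x2 = 2.55: c1 = 8 / 2.55
c1 = 3.1373

3.1373


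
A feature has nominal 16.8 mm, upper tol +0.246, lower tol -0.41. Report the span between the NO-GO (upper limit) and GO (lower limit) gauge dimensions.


GO = nominal - lower_tol (smallest hole = maximum material condition)
GO = 16.8 - 0.41 = 16.39
NO-GO = nominal + upper_tol (largest hole = least material condition)
NO-GO = 16.8 + 0.246 = 17.046
spread = NO-GO - GO = 17.046 - 16.39 = 0.6560

0.6560


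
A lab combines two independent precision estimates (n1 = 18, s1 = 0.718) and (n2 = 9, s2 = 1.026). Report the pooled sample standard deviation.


s_p = sqrt(((n1-1)*s1^2 + (n2-1)*s2^2) / (n1+n2-2))
numerator = (18-1)*0.718^2 + (9-1)*1.026^2 = 8.763908 + 8.421408 = 17.185316
denominator = 18 + 9 - 2 = 25
s_p^2 = 17.185316 / 25 = 0.68741264
s_p = sqrt(0.68741264) = 0.8291

0.8291


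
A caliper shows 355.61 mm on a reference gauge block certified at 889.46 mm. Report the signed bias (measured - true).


Systematic error = measured - true
= 355.61 - 889.46
= -533.8500

-533.8500


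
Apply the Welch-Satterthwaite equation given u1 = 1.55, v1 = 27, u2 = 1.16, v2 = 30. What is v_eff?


uc = sqrt(u1^2 + u2^2) = sqrt(1.55^2 + 1.16^2) = 1.936001
v_eff = uc^4 / (u1^4/v1 + u2^4/v2)
= 1.936001^4 / (1.55^4/27 + 1.16^4/30)
= 14.048253 / 0.27413265
v_eff = 51.2462

51.2462


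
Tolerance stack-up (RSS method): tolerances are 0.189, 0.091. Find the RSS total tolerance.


RSS = sqrt(0.189^2 + 0.091^2)
= sqrt(0.044002)
= 0.2098

0.2098


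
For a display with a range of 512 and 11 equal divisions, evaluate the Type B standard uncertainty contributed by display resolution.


resolution = range / divisions
resolution = 512 / 11 = 46.545455
u_res = resolution / (2*sqrt(3))
u_res = 46.545455 / 3.4641016
u_res = 13.4365

13.4365


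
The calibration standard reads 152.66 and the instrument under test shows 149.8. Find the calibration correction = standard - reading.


Correction = standard - reading
= 152.66 - 149.8
= 2.8600

2.8600


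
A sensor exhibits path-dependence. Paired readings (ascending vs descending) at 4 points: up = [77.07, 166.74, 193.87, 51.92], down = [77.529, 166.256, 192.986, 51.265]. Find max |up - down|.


|77.07 - 77.529| = 0.4590
|166.74 - 166.256| = 0.4840
|193.87 - 192.986| = 0.8840
|51.92 - 51.265| = 0.6550
hysteresis = max(diffs) = 0.8840

0.8840


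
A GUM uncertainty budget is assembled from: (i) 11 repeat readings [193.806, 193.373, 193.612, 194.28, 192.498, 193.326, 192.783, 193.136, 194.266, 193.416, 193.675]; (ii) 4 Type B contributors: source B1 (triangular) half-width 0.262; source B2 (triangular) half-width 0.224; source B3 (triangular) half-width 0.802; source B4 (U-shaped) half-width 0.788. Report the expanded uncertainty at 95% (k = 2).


mean = (193.806 + 193.373 + 193.612 + 194.28 + 192.498 + 193.326 + 192.783 + 193.136 + 194.266 + 193.416 + 193.675) / 11 = 193.4700909
s = sqrt(sum((x - mean)^2)/(n-1)) = 0.55010644
u_A = s / sqrt(n) = 0.55010644 / sqrt(11) = 0.16586333
u_B1 = 0.262 / sqrt(6) = 0.10696105
u_B2 = 0.224 / sqrt(6) = 0.091447617
u_B3 = 0.802 / sqrt(6) = 0.32741513
u_B4 = 0.788 / sqrt(2) = 0.55720014
uc = sqrt(0.16586333^2 + 0.10696105^2 + 0.091447617^2 + 0.32741513^2 + 0.55720014^2) = 0.68189929
U = k * uc = 2 * 0.68189929
U = 1.3638

1.3638


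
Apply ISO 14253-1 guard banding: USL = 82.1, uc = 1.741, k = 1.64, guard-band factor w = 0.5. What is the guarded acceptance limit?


U = k * uc = 1.64 * 1.741 = 2.85524
guard band g = w * U = 0.5 * 2.85524 = 1.42762
AL = USL - g = 82.1 - 1.42762
AL = 80.6724

80.6724


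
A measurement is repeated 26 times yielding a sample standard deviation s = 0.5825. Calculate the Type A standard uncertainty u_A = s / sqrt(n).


u_A = s / sqrt(n)
u_A = 0.5825 / sqrt(26)
u_A = 0.5825 / 5.0990195
u_A = 0.1142

0.1142


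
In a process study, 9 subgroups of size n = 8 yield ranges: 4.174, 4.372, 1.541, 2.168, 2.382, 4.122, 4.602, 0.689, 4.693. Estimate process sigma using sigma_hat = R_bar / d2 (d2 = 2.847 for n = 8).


R_bar = (4.174 + 4.372 + 1.541 + 2.168 + 2.382 + 4.122 + 4.602 + 0.689 + 4.693) / 9
R_bar = 28.743 / 9 = 3.1936667
sigma_hat = R_bar / d2 = 3.1936667 / 2.847 = 1.1218

1.1218
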